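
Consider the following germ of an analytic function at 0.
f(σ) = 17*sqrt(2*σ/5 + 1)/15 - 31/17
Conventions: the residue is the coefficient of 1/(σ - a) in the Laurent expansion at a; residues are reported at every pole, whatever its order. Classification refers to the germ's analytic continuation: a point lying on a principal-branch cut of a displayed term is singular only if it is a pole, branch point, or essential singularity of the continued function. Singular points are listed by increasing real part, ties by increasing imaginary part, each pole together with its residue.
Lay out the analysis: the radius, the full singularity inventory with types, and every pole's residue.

Branch term (17/15)*sqrt(1 - σ/(-5/2)): its argument vanishes at σ = -5/2, a square-root branch point, modulus 5/2.
The radius of convergence is the smallest modulus among the singular points: 5/2.

Radius of convergence at 0: 5/2.
At -5/2: an algebraic (square-root) branch point.


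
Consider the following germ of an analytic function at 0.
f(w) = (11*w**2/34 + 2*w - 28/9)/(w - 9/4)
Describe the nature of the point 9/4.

The denominator factor w - 9/4 vanishes at 9/4 and appears to the power 1; the numerator there equals 14819/4896, nonzero, and no other factor vanishes.
Hence a pole whose order is the multiplicity, 1.

The point is a pole of order 1.


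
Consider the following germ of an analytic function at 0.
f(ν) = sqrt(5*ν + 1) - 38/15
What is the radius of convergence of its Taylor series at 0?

The radius of convergence is 1/5.

Branch term (1)*sqrt(1 - ν/(-1/5)): its argument vanishes at ν = -1/5, a square-root branch point, modulus 1/5.
The radius of convergence is the smallest modulus among the singular points: 1/5.


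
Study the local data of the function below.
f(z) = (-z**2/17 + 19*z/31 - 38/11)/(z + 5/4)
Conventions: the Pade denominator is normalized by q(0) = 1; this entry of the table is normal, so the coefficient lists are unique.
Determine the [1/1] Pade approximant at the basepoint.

The Pade approximant has numerator coefficients [-152/55, 353036/798405]; denominator coefficients [1, 400001/489345].

Taylor coefficients needed (expand at 0): a_0 = -152/55, a_1 = 23028/8525, a_2 = -1600004/724625.
Write the denominator as Q(z) = 1 + q1*z. Requiring Q*f - P = O(z^3) with deg P <= 1 kills the coefficients of z^2..z^2 in Q*f:
  z^2: a_2 + q1*a_1 = 0, i.e. -1600004/724625 + (23028/8525)*q1 = 0.
Solving this linear system: q1 = 400001/489345.
The numerator is Q*f truncated at degree 1: P0 = a_0 = -152/55; P1 = a_1 + q1*a_0 = 353036/798405.


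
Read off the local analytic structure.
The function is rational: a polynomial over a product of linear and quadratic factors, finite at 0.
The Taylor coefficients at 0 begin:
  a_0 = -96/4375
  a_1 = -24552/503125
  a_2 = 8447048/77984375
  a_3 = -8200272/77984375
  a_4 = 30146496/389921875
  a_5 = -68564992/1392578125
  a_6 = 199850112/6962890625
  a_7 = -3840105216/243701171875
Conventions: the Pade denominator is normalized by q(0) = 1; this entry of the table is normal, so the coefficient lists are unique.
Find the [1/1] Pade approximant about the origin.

The Pade approximant has numerator coefficients [-96/4375, -1555745992/15955603125]; denominator coefficients [1, 1055881/475695].

Taylor coefficients needed (read off): a_0 = -96/4375, a_1 = -24552/503125, a_2 = 8447048/77984375.
Write the denominator as Q(w) = 1 + q1*w. Requiring Q*f - P = O(w^3) with deg P <= 1 kills the coefficients of w^2..w^2 in Q*f:
  w^2: a_2 + q1*a_1 = 0, i.e. 8447048/77984375 + (-24552/503125)*q1 = 0.
Solving this linear system: q1 = 1055881/475695.
The numerator is Q*f truncated at degree 1: P0 = a_0 = -96/4375; P1 = a_1 + q1*a_0 = -1555745992/15955603125.


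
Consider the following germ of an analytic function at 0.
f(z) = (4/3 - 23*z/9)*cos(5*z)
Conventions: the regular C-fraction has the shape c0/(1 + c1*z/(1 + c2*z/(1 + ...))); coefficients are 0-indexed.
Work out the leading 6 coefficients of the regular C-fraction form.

The regular C-fraction coefficients are [4/3, 23/12, -2329/276, 150/23, 2875/2329, 19067/27948].

Taylor coefficients (expand at 0): a_0 = 4/3, a_1 = -23/9, a_2 = -50/3, a_3 = 575/18, a_4 = 625/18, a_5 = -14375/216.
c0 = a_0 = 4/3. Peel one level at a time: if S = 1 + c*z/S' with S'(0) = 1, then c is the z-coefficient of S and S' = c*z/(S - 1).
S_1 = c0/f = 1 + (23/12)*z + (2329/144)*z^2 + ...; c1 = 23/12.
S_2 = c1*z/(S_1 - 1) = 1 + (-2329/276)*z + (58225/1058)*z^2 + ...; c2 = -2329/276.
S_3 = c2*z/(S_2 - 1) = 1 + (150/23)*z + (-18750/2329)*z^2 + ...; c3 = 150/23.
S_4 = c3*z/(S_3 - 1) = 1 + (2875/2329)*z + (-54817625/65090892)*z^2 + ...; c4 = 2875/2329.
S_5 = c4*z/(S_4 - 1) = 1 + (19067/27948)*z + ...; c5 = 19067/27948.


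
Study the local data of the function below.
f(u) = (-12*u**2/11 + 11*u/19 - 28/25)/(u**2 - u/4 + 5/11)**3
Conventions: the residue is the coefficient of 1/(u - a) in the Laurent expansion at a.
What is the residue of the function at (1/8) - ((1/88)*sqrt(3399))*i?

The factor u**2 - u/4 + 5/11 splits as (u - a)(u - a') with a = (1/8) - ((1/88)*sqrt(3399))*i, a' = (1/8) + ((1/88)*sqrt(3399))*i. At the order-3 pole a set g(u) = (u - a)^3*f(u) = [-12*u**2/11 + 11*u/19 - 28/25] / (u - a')^3.
Order-3 pole: residue = g''(a)/2; g''((1/8) - ((1/88)*sqrt(3399))*i) = -((96072704/1557135975)*sqrt(3399))*i, so the residue is -((48036352/1557135975)*sqrt(3399))*i.

The residue is -((48036352/1557135975)*sqrt(3399))*i.


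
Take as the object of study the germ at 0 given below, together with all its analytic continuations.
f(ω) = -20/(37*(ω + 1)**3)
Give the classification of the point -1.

The denominator factor ω + 1 vanishes at -1 and appears to the power 3; the numerator there equals -20/37, nonzero, and no other factor vanishes.
Hence a pole whose order is the multiplicity, 3.

The point is a pole of order 3.


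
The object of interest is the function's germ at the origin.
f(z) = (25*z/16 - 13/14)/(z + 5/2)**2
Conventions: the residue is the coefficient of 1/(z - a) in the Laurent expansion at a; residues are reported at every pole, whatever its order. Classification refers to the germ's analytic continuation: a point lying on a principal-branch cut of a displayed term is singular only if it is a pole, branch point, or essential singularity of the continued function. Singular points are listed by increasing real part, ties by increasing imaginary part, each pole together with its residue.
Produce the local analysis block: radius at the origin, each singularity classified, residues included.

Denominator factor (z + 5/2)^2: pole of order 2 at -5/2, modulus 5/2.
The radius of convergence is the smallest modulus among the singular points: 5/2.
At the order-2 pole -5/2 set g(z) = (z - (-5/2))^2*f(z) = 25*z/16 - 13/14.
Order-2 pole: residue = g'(a); g'(-5/2) = 25/16, so the residue is 25/16.

Radius of convergence at 0: 5/2.
At -5/2: a pole of order 2; residue 25/16.


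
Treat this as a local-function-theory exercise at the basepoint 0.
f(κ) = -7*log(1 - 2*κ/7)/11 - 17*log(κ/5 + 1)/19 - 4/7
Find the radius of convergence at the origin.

Branch term (-7/11)*log(1 - κ/(7/2)): its argument vanishes at κ = 7/2, a logarithmic branch point, modulus 7/2.
Branch term (-17/19)*log(1 - κ/(-5)): its argument vanishes at κ = -5, a logarithmic branch point, modulus 5.
The radius of convergence is the smallest modulus among the singular points: 7/2.

The radius of convergence is 7/2.


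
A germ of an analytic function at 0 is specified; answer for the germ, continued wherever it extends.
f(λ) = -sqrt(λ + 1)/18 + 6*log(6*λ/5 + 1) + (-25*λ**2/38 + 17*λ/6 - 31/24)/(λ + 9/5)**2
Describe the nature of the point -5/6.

The term (6)*log(1 - λ/(-5/6)) has argument 1 - -5/6/(-5/6) = 0 at -5/6: a logarithmic (infinitely-sheeted) branch point; the remaining terms are analytic or single-valued there.

The point is a logarithmic branch point.


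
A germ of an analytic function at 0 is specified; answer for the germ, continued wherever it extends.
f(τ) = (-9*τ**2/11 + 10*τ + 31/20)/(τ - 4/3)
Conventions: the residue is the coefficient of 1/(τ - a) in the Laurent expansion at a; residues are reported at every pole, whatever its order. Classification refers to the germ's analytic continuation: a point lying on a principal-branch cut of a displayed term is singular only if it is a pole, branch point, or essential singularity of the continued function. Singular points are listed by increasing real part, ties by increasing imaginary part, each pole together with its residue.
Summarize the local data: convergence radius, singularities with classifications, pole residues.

Denominator factor (τ - 4/3): pole of order 1 at 4/3, modulus 4/3.
The radius of convergence is the smallest modulus among the singular points: 4/3.
At the order-1 pole 4/3 set g(τ) = (τ - (4/3))*f(τ) = -9*τ**2/11 + 10*τ + 31/20.
Simple pole: residue = g(a) at a = 4/3, which is 8863/660.

Radius of convergence at 0: 4/3.
At 4/3: a pole of order 1; residue 8863/660.


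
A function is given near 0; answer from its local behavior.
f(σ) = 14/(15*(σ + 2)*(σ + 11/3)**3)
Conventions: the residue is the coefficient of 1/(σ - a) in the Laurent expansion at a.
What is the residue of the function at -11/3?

The residue is -126/625.

At the order-3 pole -11/3 set g(σ) = (σ - (-11/3))^3*f(σ) = 14/(15*(σ + 2)).
Order-3 pole: residue = g''(a)/2; g''(-11/3) = -252/625, so the residue is -126/625.


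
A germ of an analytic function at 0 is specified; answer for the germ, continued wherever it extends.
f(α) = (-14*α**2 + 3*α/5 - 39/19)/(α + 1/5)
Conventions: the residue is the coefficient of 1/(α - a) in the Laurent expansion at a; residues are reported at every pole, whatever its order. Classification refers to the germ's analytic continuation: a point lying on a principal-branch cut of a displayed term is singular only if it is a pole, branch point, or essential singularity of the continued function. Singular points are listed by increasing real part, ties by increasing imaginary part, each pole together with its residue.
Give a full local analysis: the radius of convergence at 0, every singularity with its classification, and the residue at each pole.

Radius of convergence at 0: 1/5.
At -1/5: a pole of order 1; residue -1298/475.

Denominator factor (α + 1/5): pole of order 1 at -1/5, modulus 1/5.
The radius of convergence is the smallest modulus among the singular points: 1/5.
At the order-1 pole -1/5 set g(α) = (α - (-1/5))*f(α) = -14*α**2 + 3*α/5 - 39/19.
Simple pole: residue = g(a) at a = -1/5, which is -1298/475.


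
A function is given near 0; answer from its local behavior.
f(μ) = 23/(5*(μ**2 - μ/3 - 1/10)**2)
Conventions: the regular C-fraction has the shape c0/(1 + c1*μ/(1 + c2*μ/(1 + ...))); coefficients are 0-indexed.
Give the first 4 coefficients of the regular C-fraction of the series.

The regular C-fraction coefficients are [460, 20/3, 4/3, -53/6].

Taylor coefficients (expand at 0): a_0 = 460, a_1 = -9200/3, a_2 = 73600/3, a_3 = -4324000/27.
c0 = a_0 = 460. Peel one level at a time: if S = 1 + c*μ/S' with S'(0) = 1, then c is the μ-coefficient of S and S' = c*μ/(S - 1).
S_1 = c0/f = 1 + (20/3)*μ + (-80/9)*μ^2 + ...; c1 = 20/3.
S_2 = c1*μ/(S_1 - 1) = 1 + (4/3)*μ + (106/9)*μ^2 + ...; c2 = 4/3.
S_3 = c2*μ/(S_2 - 1) = 1 + (-53/6)*μ + ...; c3 = -53/6.


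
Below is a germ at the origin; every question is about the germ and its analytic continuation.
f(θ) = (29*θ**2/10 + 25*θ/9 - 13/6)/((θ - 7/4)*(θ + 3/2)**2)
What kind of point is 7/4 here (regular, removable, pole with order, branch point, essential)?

The point is a pole of order 1.

The denominator factor θ - 7/4 vanishes at 7/4 and appears to the power 1; the numerator there equals 16669/1440, nonzero, and no other factor vanishes.
Hence a pole whose order is the multiplicity, 1.


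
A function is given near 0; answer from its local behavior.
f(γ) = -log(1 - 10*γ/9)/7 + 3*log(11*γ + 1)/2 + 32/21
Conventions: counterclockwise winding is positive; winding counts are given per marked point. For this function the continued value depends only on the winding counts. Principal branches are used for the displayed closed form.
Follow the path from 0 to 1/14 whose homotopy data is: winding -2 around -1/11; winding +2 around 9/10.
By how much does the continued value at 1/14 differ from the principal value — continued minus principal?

The rational part is single-valued and drops out of the difference; each branch term changes only by its own monodromy.
(-1/7)*log(1 - γ/(9/10)): each positive loop around 9/10 adds 2*pi*i to the log, so winding +2 contributes (-1/7)*(2)*2*pi*i = -(4/7)*pi*i.
(3/2)*log(1 - γ/(-1/11)): each positive loop around -1/11 adds 2*pi*i to the log, so winding -2 contributes (3/2)*(-2)*2*pi*i = -(6)*pi*i.
Summing the contributions at γ = 1/14 gives -(46/7)*pi*i.

Continued minus principal equals -(46/7)*pi*i.


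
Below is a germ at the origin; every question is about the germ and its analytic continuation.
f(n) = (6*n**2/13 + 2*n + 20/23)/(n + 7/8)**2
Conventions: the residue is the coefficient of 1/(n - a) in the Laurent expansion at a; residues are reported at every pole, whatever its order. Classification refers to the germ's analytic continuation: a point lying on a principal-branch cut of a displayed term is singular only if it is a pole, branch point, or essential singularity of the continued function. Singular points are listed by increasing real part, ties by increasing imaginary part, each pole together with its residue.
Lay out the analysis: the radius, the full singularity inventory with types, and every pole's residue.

Radius of convergence at 0: 7/8.
At -7/8: a pole of order 2; residue 31/26.

Denominator factor (n + 7/8)^2: pole of order 2 at -7/8, modulus 7/8.
The radius of convergence is the smallest modulus among the singular points: 7/8.
At the order-2 pole -7/8 set g(n) = (n - (-7/8))^2*f(n) = 6*n**2/13 + 2*n + 20/23.
Order-2 pole: residue = g'(a); g'(-7/8) = 31/26, so the residue is 31/26.


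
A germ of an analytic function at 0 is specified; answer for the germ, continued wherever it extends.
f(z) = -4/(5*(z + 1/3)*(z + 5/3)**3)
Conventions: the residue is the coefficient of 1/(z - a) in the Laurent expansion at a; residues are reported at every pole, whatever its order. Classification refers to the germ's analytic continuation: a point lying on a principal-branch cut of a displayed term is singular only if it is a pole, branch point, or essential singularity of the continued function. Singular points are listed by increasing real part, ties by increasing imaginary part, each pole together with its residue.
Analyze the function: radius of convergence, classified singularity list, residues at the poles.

Denominator factor (z + 5/3)^3: pole of order 3 at -5/3, modulus 5/3.
Denominator factor (z + 1/3): pole of order 1 at -1/3, modulus 1/3.
The radius of convergence is the smallest modulus among the singular points: 1/3.
At the order-3 pole -5/3 set g(z) = (z - (-5/3))^3*f(z) = -4/(5*(z + 1/3)).
Order-3 pole: residue = g''(a)/2; g''(-5/3) = 27/40, so the residue is 27/80.
At the order-1 pole -1/3 set g(z) = (z - (-1/3))*f(z) = -4/(5*(z + 5/3)**3).
Simple pole: residue = g(a) at a = -1/3, which is -27/80.
List the singular points by increasing real part (a conjugate pair: the negative imaginary part first).

Radius of convergence at 0: 1/3.
At -5/3: a pole of order 3; residue 27/80.
At -1/3: a pole of order 1; residue -27/80.


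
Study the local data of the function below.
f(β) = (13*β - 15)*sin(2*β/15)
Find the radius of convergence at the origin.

The factor sin(2*β/15) is entire and contributes no finite singular point.
The polynomial part has no poles.
No finite singular points: the Taylor series at 0 converges everywhere.

The radius of convergence is infinite.


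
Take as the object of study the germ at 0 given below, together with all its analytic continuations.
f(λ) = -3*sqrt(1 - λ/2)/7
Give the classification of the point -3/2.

The point is a regular point.

There is no denominator, hence no pole anywhere.
Branch term sqrt(1 - λ/(2)): argument at -3/2 is 7/4, nonzero, so -3/2 is not its branch point (a point on a principal cut is still regular for the continued germ).
So the germ continues analytically to -3/2.


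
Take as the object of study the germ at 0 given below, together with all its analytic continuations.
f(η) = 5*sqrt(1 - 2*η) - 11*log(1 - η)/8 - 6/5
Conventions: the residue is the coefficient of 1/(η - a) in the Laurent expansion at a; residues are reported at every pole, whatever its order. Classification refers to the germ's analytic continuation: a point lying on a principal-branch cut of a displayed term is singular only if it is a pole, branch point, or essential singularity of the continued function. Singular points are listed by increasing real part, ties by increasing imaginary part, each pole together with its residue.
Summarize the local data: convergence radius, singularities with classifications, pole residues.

Branch term (5)*sqrt(1 - η/(1/2)): its argument vanishes at η = 1/2, a square-root branch point, modulus 1/2.
Branch term (-11/8)*log(1 - η/(1)): its argument vanishes at η = 1, a logarithmic branch point, modulus 1.
The radius of convergence is the smallest modulus among the singular points: 1/2.
List the singular points by increasing real part (a conjugate pair: the negative imaginary part first).

Radius of convergence at 0: 1/2.
At 1/2: an algebraic (square-root) branch point.
At 1: a logarithmic branch point.


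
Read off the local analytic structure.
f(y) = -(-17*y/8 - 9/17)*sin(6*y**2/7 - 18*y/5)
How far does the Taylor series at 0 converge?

The radius of convergence is infinite.

The factor -sin(6*y**2/7 - 18*y/5) is entire and contributes no finite singular point.
The polynomial part has no poles.
No finite singular points: the Taylor series at 0 converges everywhere.


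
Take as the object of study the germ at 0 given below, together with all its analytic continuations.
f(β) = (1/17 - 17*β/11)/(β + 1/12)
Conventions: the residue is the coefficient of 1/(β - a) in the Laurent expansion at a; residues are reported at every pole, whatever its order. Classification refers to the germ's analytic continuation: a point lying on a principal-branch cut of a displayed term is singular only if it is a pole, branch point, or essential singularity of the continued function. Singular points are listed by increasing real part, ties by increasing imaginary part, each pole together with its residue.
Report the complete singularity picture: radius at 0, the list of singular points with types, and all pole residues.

Radius of convergence at 0: 1/12.
At -1/12: a pole of order 1; residue 421/2244.

Denominator factor (β + 1/12): pole of order 1 at -1/12, modulus 1/12.
The radius of convergence is the smallest modulus among the singular points: 1/12.
At the order-1 pole -1/12 set g(β) = (β - (-1/12))*f(β) = 1/17 - 17*β/11.
Simple pole: residue = g(a) at a = -1/12, which is 421/2244.


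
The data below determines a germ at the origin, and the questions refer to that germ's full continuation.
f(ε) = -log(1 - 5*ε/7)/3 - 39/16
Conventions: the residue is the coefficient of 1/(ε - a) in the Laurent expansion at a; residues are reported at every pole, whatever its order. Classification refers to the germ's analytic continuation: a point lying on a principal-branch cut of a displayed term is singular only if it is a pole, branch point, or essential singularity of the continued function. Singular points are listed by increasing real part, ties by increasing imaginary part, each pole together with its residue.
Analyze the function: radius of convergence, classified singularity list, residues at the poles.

Radius of convergence at 0: 7/5.
At 7/5: a logarithmic branch point.

Branch term (-1/3)*log(1 - ε/(7/5)): its argument vanishes at ε = 7/5, a logarithmic branch point, modulus 7/5.
The radius of convergence is the smallest modulus among the singular points: 7/5.


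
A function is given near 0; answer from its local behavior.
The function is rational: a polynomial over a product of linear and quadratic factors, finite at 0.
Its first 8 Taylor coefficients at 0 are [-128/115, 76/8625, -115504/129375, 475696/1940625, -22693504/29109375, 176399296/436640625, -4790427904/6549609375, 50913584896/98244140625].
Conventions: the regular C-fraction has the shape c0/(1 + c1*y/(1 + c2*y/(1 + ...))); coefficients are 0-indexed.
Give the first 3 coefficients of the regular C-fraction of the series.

The regular C-fraction coefficients are [-128/115, 19/2400, 1539933/15200].

Taylor coefficients (read off): a_0 = -128/115, a_1 = 76/8625, a_2 = -115504/129375.
c0 = a_0 = -128/115. Peel one level at a time: if S = 1 + c*y/S' with S'(0) = 1, then c is the y-coefficient of S and S' = c*y/(S - 1).
S_1 = c0/f = 1 + (19/2400)*y + (-513311/640000)*y^2 + ...; c1 = 19/2400.
S_2 = c1*y/(S_1 - 1) = 1 + (1539933/15200)*y + ...; c2 = 1539933/15200.


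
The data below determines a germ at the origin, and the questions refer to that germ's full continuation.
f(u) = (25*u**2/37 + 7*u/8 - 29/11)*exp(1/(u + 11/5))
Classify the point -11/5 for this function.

The exponent 1/(u - (-11/5)) has a pole at -11/5, so exp(1/(u - (-11/5))) takes every nonzero value near it: an essential singularity (not a pole of any order).

The point is an essential singularity.


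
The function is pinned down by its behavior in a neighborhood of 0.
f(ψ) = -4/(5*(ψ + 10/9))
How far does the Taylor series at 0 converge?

Denominator factor (ψ + 10/9): pole of order 1 at -10/9, modulus 10/9.
The radius of convergence is the smallest modulus among the singular points: 10/9.

The radius of convergence is 10/9.


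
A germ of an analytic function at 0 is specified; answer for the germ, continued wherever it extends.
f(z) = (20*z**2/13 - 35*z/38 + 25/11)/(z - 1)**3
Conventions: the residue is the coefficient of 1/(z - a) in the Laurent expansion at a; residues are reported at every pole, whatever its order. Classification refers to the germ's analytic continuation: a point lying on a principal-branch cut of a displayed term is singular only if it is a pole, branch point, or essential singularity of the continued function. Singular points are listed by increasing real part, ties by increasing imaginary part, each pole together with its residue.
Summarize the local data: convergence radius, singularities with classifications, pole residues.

Radius of convergence at 0: 1.
At 1: a pole of order 3; residue 20/13.

Denominator factor (z - 1)^3: pole of order 3 at 1, modulus 1.
The radius of convergence is the smallest modulus among the singular points: 1.
At the order-3 pole 1 set g(z) = (z - (1))^3*f(z) = 20*z**2/13 - 35*z/38 + 25/11.
Order-3 pole: residue = g''(a)/2; g''(1) = 40/13, so the residue is 20/13.


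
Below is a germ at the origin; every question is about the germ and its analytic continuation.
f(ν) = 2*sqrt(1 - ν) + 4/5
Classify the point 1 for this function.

The point is an algebraic (square-root) branch point.

The term (2)*sqrt(1 - ν/(1)) has argument 1 - 1/(1) = 0 at 1: a square-root (algebraic, two-sheeted) branch point; the remaining terms are analytic or single-valued there.


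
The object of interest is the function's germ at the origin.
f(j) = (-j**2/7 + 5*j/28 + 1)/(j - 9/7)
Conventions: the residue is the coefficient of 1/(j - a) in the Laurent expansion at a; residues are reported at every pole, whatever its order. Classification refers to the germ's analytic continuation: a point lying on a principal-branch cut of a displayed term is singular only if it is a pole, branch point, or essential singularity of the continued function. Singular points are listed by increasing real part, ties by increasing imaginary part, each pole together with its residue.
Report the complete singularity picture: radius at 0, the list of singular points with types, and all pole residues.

Denominator factor (j - 9/7): pole of order 1 at 9/7, modulus 9/7.
The radius of convergence is the smallest modulus among the singular points: 9/7.
At the order-1 pole 9/7 set g(j) = (j - (9/7))*f(j) = -j**2/7 + 5*j/28 + 1.
Simple pole: residue = g(a) at a = 9/7, which is 1363/1372.

Radius of convergence at 0: 9/7.
At 9/7: a pole of order 1; residue 1363/1372.


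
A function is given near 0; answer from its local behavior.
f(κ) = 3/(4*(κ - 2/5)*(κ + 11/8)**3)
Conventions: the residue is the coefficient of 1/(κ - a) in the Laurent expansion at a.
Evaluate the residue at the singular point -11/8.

The residue is -48000/357911.

At the order-3 pole -11/8 set g(κ) = (κ - (-11/8))^3*f(κ) = 3/(4*(κ - 2/5)).
Order-3 pole: residue = g''(a)/2; g''(-11/8) = -96000/357911, so the residue is -48000/357911.


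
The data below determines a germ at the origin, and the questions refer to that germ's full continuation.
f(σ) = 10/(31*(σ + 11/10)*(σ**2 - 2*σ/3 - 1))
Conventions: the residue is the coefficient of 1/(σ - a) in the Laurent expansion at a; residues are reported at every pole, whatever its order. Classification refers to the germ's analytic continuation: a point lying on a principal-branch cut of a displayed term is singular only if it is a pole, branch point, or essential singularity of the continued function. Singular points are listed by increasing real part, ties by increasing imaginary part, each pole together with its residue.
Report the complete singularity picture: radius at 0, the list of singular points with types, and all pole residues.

Radius of convergence at 0: -1/3 + (1/3)*sqrt(10).
At -11/10: a pole of order 1; residue 3000/8773.
At 1/3 - (1/3)*sqrt(10): a pole of order 1; residue -1500/8773 - (645/8773)*sqrt(10).
At 1/3 + (1/3)*sqrt(10): a pole of order 1; residue -1500/8773 + (645/8773)*sqrt(10).

Denominator factor (σ + 11/10): pole of order 1 at -11/10, modulus 11/10.
Denominator factor (σ**2 - 2*σ/3 - 1): discriminant 40/9, real irrational roots 1/3 + (1/3)*sqrt(10) and 1/3 - (1/3)*sqrt(10); poles of order 1, moduli 1/3 + (1/3)*sqrt(10) and -1/3 + (1/3)*sqrt(10).
The radius of convergence is the smallest modulus among the singular points: -1/3 + (1/3)*sqrt(10).
At the order-1 pole -11/10 set g(σ) = (σ - (-11/10))*f(σ) = 10/(31*(σ**2 - 2*σ/3 - 1)).
Simple pole: residue = g(a) at a = -11/10, which is 3000/8773.
The factor σ**2 - 2*σ/3 - 1 splits as (σ - a)(σ - a') with a = 1/3 - (1/3)*sqrt(10), a' = 1/3 + (1/3)*sqrt(10). At the order-1 pole a set g(σ) = (σ - a)*f(σ) = [10/(31*(σ + 11/10))] / (σ - a').
Simple pole: residue = g(a) at a = 1/3 - (1/3)*sqrt(10), which is -1500/8773 - (645/8773)*sqrt(10).
The factor σ**2 - 2*σ/3 - 1 splits as (σ - a)(σ - a') with a = 1/3 + (1/3)*sqrt(10), a' = 1/3 - (1/3)*sqrt(10). At the order-1 pole a set g(σ) = (σ - a)*f(σ) = [10/(31*(σ + 11/10))] / (σ - a').
Simple pole: residue = g(a) at a = 1/3 + (1/3)*sqrt(10), which is -1500/8773 + (645/8773)*sqrt(10).
List the singular points by increasing real part (a conjugate pair: the negative imaginary part first).


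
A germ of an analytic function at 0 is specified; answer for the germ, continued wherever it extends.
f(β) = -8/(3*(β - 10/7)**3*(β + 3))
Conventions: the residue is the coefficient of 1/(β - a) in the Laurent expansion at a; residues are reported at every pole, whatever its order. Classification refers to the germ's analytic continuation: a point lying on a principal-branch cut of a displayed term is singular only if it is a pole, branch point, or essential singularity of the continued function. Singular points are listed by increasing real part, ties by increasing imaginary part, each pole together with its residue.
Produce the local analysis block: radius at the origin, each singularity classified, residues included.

Radius of convergence at 0: 10/7.
At -3: a pole of order 1; residue 2744/89373.
At 10/7: a pole of order 3; residue -2744/89373.

Denominator factor (β - 10/7)^3: pole of order 3 at 10/7, modulus 10/7.
Denominator factor (β + 3): pole of order 1 at -3, modulus 3.
The radius of convergence is the smallest modulus among the singular points: 10/7.
At the order-1 pole -3 set g(β) = (β - (-3))*f(β) = -8/(3*(β - 10/7)**3).
Simple pole: residue = g(a) at a = -3, which is 2744/89373.
At the order-3 pole 10/7 set g(β) = (β - (10/7))^3*f(β) = -8/(3*(β + 3)).
Order-3 pole: residue = g''(a)/2; g''(10/7) = -5488/89373, so the residue is -2744/89373.
List the singular points by increasing real part (a conjugate pair: the negative imaginary part first).


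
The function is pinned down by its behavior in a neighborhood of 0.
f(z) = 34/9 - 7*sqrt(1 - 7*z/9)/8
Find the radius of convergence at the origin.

Branch term (-7/8)*sqrt(1 - z/(9/7)): its argument vanishes at z = 9/7, a square-root branch point, modulus 9/7.
The radius of convergence is the smallest modulus among the singular points: 9/7.

The radius of convergence is 9/7.


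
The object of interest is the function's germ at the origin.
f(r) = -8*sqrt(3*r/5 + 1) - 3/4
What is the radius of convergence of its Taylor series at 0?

The radius of convergence is 5/3.

Branch term (-8)*sqrt(1 - r/(-5/3)): its argument vanishes at r = -5/3, a square-root branch point, modulus 5/3.
The radius of convergence is the smallest modulus among the singular points: 5/3.


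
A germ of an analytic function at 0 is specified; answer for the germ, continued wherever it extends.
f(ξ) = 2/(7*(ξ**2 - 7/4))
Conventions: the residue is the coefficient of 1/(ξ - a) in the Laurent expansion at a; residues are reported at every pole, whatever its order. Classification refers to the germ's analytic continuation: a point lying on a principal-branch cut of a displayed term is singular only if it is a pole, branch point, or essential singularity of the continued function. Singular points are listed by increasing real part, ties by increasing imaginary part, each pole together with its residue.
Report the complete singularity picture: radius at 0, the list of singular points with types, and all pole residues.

Radius of convergence at 0: (1/2)*sqrt(7).
At -(1/2)*sqrt(7): a pole of order 1; residue -(2/49)*sqrt(7).
At (1/2)*sqrt(7): a pole of order 1; residue (2/49)*sqrt(7).

Denominator factor (ξ**2 - 7/4): discriminant 7, real irrational roots (1/2)*sqrt(7) and -(1/2)*sqrt(7); poles of order 1, moduli (1/2)*sqrt(7) and (1/2)*sqrt(7).
The radius of convergence is the smallest modulus among the singular points: (1/2)*sqrt(7).
The factor ξ**2 - 7/4 splits as (ξ - a)(ξ - a') with a = -(1/2)*sqrt(7), a' = (1/2)*sqrt(7). At the order-1 pole a set g(ξ) = (ξ - a)*f(ξ) = [2/7] / (ξ - a').
Simple pole: residue = g(a) at a = -(1/2)*sqrt(7), which is -(2/49)*sqrt(7).
The factor ξ**2 - 7/4 splits as (ξ - a)(ξ - a') with a = (1/2)*sqrt(7), a' = -(1/2)*sqrt(7). At the order-1 pole a set g(ξ) = (ξ - a)*f(ξ) = [2/7] / (ξ - a').
Simple pole: residue = g(a) at a = (1/2)*sqrt(7), which is (2/49)*sqrt(7).
List the singular points by increasing real part (a conjugate pair: the negative imaginary part first).


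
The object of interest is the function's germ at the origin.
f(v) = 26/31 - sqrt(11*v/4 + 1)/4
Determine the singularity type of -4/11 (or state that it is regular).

The term (-1/4)*sqrt(1 - v/(-4/11)) has argument 1 - -4/11/(-4/11) = 0 at -4/11: a square-root (algebraic, two-sheeted) branch point; the remaining terms are analytic or single-valued there.

The point is an algebraic (square-root) branch point.


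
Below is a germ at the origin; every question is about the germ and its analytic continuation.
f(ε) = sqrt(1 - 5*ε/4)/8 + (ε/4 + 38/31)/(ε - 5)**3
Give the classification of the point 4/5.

The term (1/8)*sqrt(1 - ε/(4/5)) has argument 1 - 4/5/(4/5) = 0 at 4/5: a square-root (algebraic, two-sheeted) branch point; the remaining terms are analytic or single-valued there.

The point is an algebraic (square-root) branch point.


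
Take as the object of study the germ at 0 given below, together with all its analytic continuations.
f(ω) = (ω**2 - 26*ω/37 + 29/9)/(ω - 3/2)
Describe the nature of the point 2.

The point is a regular point.

Denominator factors: ω - 3/2 = 1/2 at ω = 2 — none vanishes.
So the germ continues analytically to 2.


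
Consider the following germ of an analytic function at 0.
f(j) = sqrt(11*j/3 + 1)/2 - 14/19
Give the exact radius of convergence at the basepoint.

The radius of convergence is 3/11.

Branch term (1/2)*sqrt(1 - j/(-3/11)): its argument vanishes at j = -3/11, a square-root branch point, modulus 3/11.
The radius of convergence is the smallest modulus among the singular points: 3/11.


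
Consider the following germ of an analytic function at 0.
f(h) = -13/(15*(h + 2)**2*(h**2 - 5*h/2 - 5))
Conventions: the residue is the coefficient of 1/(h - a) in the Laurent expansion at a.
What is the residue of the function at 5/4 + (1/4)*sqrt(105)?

The residue is 169/960 - (1781/100800)*sqrt(105).

The factor h**2 - 5*h/2 - 5 splits as (h - a)(h - a') with a = 5/4 + (1/4)*sqrt(105), a' = 5/4 - (1/4)*sqrt(105). At the order-1 pole a set g(h) = (h - a)*f(h) = [-13/(15*(h + 2)**2)] / (h - a').
Simple pole: residue = g(a) at a = 5/4 + (1/4)*sqrt(105), which is 169/960 - (1781/100800)*sqrt(105).


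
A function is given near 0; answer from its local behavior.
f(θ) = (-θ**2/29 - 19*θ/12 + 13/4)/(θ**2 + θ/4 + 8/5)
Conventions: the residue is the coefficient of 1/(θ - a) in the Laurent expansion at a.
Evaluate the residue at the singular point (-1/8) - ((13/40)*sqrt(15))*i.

The factor θ**2 + θ/4 + 8/5 splits as (θ - a)(θ - a') with a = (-1/8) - ((13/40)*sqrt(15))*i, a' = (-1/8) + ((13/40)*sqrt(15))*i. At the order-1 pole a set g(θ) = (θ - a)*f(θ) = [-θ**2/29 - 19*θ/12 + 13/4] / (θ - a').
Simple pole: residue = g(a) at a = (-1/8) - ((13/40)*sqrt(15))*i, which is (-137/174) + ((12187/33930)*sqrt(15))*i.

The residue is (-137/174) + ((12187/33930)*sqrt(15))*i.


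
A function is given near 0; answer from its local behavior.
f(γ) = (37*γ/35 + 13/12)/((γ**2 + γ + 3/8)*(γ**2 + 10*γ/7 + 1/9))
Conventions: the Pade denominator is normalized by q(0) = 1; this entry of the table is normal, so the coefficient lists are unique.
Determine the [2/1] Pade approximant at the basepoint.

The Pade approximant has numerator coefficients [26, -11338954196/180476905, 3189321334/36095381]; denominator coefficients [1, 1313677048/108286143].

Taylor coefficients needed (expand at 0): a_0 = 26, a_1 = -39716/105, a_2 = 10312966/2205, a_3 = -2627354096/46305.
Write the denominator as Q(γ) = 1 + q1*γ. Requiring Q*f - P = O(γ^4) with deg P <= 2 kills the coefficients of γ^3..γ^3 in Q*f:
  γ^3: a_3 + q1*a_2 = 0, i.e. -2627354096/46305 + (10312966/2205)*q1 = 0.
Solving this linear system: q1 = 1313677048/108286143.
The numerator is Q*f truncated at degree 2: P0 = a_0 = 26; P1 = a_1 + q1*a_0 = -11338954196/180476905; P2 = a_2 + q1*a_1 = 3189321334/36095381.


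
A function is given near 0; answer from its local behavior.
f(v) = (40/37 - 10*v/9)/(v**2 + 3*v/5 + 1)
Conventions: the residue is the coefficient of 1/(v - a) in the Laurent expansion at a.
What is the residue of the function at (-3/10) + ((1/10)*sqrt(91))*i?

The factor v**2 + 3*v/5 + 1 splits as (v - a)(v - a') with a = (-3/10) + ((1/10)*sqrt(91))*i, a' = (-3/10) - ((1/10)*sqrt(91))*i. At the order-1 pole a set g(v) = (v - a)*f(v) = [40/37 - 10*v/9] / (v - a').
Simple pole: residue = g(a) at a = (-3/10) + ((1/10)*sqrt(91))*i, which is (-5/9) - ((785/10101)*sqrt(91))*i.

The residue is (-5/9) - ((785/10101)*sqrt(91))*i.


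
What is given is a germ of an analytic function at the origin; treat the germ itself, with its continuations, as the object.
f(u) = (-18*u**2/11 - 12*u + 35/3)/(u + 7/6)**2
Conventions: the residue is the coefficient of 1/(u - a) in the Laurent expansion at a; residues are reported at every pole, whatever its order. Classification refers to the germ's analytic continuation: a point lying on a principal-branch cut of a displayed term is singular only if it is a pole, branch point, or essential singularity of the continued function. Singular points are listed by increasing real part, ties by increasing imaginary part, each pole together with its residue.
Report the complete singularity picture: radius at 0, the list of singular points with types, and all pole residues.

Denominator factor (u + 7/6)^2: pole of order 2 at -7/6, modulus 7/6.
The radius of convergence is the smallest modulus among the singular points: 7/6.
At the order-2 pole -7/6 set g(u) = (u - (-7/6))^2*f(u) = -18*u**2/11 - 12*u + 35/3.
Order-2 pole: residue = g'(a); g'(-7/6) = -90/11, so the residue is -90/11.

Radius of convergence at 0: 7/6.
At -7/6: a pole of order 2; residue -90/11.


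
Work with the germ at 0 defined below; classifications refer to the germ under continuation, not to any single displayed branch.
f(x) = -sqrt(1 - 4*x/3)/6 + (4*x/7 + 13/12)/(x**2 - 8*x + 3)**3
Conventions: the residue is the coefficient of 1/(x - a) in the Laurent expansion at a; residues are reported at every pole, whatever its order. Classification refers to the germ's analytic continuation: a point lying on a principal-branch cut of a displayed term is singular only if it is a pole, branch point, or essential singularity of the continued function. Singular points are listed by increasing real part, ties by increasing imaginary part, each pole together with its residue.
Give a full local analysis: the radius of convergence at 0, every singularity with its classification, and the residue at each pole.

Denominator factor (x**2 - 8*x + 3)^3: discriminant 52, real irrational roots 4 + sqrt(13) and 4 - sqrt(13); poles of order 3, moduli 4 + sqrt(13) and 4 - sqrt(13).
Branch term (-1/6)*sqrt(1 - x/(3/4)): its argument vanishes at x = 3/4, a square-root branch point, modulus 3/4.
The radius of convergence is the smallest modulus among the singular points: 4 - sqrt(13).
The branch term is analytic at 4 - sqrt(13) and contributes nothing to the residue; only the rational part matters.
The factor x**2 - 8*x + 3 splits as (x - a)(x - a') with a = 4 - sqrt(13), a' = 4 + sqrt(13). At the order-3 pole a set g(x) = (x - a)^3*(rational part) = [4*x/7 + 13/12] / (x - a')^3.
Order-3 pole: residue = g''(a)/2; g''(4 - sqrt(13)) = -(283/492128)*sqrt(13), so the residue is -(283/984256)*sqrt(13).
The branch term is analytic at 4 + sqrt(13) and contributes nothing to the residue; only the rational part matters.
The factor x**2 - 8*x + 3 splits as (x - a)(x - a') with a = 4 + sqrt(13), a' = 4 - sqrt(13). At the order-3 pole a set g(x) = (x - a)^3*(rational part) = [4*x/7 + 13/12] / (x - a')^3.
Order-3 pole: residue = g''(a)/2; g''(4 + sqrt(13)) = (283/492128)*sqrt(13), so the residue is (283/984256)*sqrt(13).
List the singular points by increasing real part (a conjugate pair: the negative imaginary part first).

Radius of convergence at 0: 4 - sqrt(13).
At 4 - sqrt(13): a pole of order 3; residue -(283/984256)*sqrt(13).
At 3/4: an algebraic (square-root) branch point.
At 4 + sqrt(13): a pole of order 3; residue (283/984256)*sqrt(13).


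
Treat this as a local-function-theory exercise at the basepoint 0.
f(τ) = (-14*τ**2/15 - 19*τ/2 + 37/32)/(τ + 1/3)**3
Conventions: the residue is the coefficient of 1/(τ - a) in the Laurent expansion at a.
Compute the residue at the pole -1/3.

The residue is -14/15.

At the order-3 pole -1/3 set g(τ) = (τ - (-1/3))^3*f(τ) = -14*τ**2/15 - 19*τ/2 + 37/32.
Order-3 pole: residue = g''(a)/2; g''(-1/3) = -28/15, so the residue is -14/15.


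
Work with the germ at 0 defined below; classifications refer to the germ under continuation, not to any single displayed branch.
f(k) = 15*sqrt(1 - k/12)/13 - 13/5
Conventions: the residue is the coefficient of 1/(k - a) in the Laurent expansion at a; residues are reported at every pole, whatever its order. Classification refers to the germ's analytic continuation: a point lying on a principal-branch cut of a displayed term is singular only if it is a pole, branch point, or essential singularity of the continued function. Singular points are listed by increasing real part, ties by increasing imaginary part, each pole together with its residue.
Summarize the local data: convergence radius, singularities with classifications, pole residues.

Branch term (15/13)*sqrt(1 - k/(12)): its argument vanishes at k = 12, a square-root branch point, modulus 12.
The radius of convergence is the smallest modulus among the singular points: 12.

Radius of convergence at 0: 12.
At 12: an algebraic (square-root) branch point.
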